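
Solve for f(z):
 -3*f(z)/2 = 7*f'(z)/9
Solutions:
 f(z) = C1*exp(-27*z/14)


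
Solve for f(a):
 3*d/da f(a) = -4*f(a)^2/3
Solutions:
 f(a) = 9/(C1 + 4*a)


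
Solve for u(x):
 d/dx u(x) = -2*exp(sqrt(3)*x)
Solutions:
 u(x) = C1 - 2*sqrt(3)*exp(sqrt(3)*x)/3


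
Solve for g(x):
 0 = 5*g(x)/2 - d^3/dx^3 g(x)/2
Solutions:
 g(x) = C3*exp(5^(1/3)*x) + (C1*sin(sqrt(3)*5^(1/3)*x/2) + C2*cos(sqrt(3)*5^(1/3)*x/2))*exp(-5^(1/3)*x/2)


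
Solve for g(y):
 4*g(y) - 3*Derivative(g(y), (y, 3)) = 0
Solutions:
 g(y) = C3*exp(6^(2/3)*y/3) + (C1*sin(2^(2/3)*3^(1/6)*y/2) + C2*cos(2^(2/3)*3^(1/6)*y/2))*exp(-6^(2/3)*y/6)


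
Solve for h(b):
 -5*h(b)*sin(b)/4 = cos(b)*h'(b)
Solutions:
 h(b) = C1*cos(b)^(5/4)


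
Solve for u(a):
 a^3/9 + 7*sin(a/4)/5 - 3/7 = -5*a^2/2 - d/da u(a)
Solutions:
 u(a) = C1 - a^4/36 - 5*a^3/6 + 3*a/7 + 28*cos(a/4)/5


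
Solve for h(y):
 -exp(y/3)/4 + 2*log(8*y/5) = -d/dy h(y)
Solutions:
 h(y) = C1 - 2*y*log(y) + 2*y*(-3*log(2) + 1 + log(5)) + 3*exp(y/3)/4


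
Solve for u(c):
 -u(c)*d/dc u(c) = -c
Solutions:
 u(c) = -sqrt(C1 + c^2)
 u(c) = sqrt(C1 + c^2)


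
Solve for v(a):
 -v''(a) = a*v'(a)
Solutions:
 v(a) = C1 + C2*erf(sqrt(2)*a/2)


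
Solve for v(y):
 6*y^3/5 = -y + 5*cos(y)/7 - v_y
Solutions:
 v(y) = C1 - 3*y^4/10 - y^2/2 + 5*sin(y)/7


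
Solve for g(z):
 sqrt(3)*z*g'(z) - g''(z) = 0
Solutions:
 g(z) = C1 + C2*erfi(sqrt(2)*3^(1/4)*z/2)


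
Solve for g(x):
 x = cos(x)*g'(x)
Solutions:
 g(x) = C1 + Integral(x/cos(x), x)


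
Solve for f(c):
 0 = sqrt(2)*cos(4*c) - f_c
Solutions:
 f(c) = C1 + sqrt(2)*sin(4*c)/4


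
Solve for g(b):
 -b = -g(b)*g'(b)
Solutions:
 g(b) = -sqrt(C1 + b^2)
 g(b) = sqrt(C1 + b^2)


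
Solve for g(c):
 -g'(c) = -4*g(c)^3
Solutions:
 g(c) = -sqrt(2)*sqrt(-1/(C1 + 4*c))/2
 g(c) = sqrt(2)*sqrt(-1/(C1 + 4*c))/2


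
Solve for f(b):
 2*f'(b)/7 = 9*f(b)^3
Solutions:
 f(b) = -sqrt(-1/(C1 + 63*b))
 f(b) = sqrt(-1/(C1 + 63*b))


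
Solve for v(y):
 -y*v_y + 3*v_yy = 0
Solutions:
 v(y) = C1 + C2*erfi(sqrt(6)*y/6)


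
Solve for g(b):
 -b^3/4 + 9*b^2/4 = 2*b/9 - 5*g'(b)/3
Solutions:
 g(b) = C1 + 3*b^4/80 - 9*b^3/20 + b^2/15


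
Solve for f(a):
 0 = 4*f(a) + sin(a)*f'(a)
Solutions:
 f(a) = C1*(cos(a)^2 + 2*cos(a) + 1)/(cos(a)^2 - 2*cos(a) + 1)


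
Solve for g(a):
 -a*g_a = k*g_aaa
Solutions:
 g(a) = C1 + Integral(C2*airyai(a*(-1/k)^(1/3)) + C3*airybi(a*(-1/k)^(1/3)), a)


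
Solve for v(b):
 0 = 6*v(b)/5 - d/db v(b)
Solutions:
 v(b) = C1*exp(6*b/5)


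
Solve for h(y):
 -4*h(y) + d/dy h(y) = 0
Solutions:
 h(y) = C1*exp(4*y)


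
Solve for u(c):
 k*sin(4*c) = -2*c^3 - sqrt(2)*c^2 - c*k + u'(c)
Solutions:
 u(c) = C1 + c^4/2 + sqrt(2)*c^3/3 + c^2*k/2 - k*cos(4*c)/4


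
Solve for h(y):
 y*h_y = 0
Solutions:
 h(y) = C1


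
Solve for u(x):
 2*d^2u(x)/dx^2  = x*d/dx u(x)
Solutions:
 u(x) = C1 + C2*erfi(x/2)


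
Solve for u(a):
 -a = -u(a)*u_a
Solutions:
 u(a) = -sqrt(C1 + a^2)
 u(a) = sqrt(C1 + a^2)


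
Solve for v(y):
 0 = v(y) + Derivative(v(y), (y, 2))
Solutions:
 v(y) = C1*sin(y) + C2*cos(y)


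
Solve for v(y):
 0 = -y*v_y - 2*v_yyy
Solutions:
 v(y) = C1 + Integral(C2*airyai(-2^(2/3)*y/2) + C3*airybi(-2^(2/3)*y/2), y)


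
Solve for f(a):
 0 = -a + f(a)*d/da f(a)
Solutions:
 f(a) = -sqrt(C1 + a^2)
 f(a) = sqrt(C1 + a^2)


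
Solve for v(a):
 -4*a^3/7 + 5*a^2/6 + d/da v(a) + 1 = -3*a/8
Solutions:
 v(a) = C1 + a^4/7 - 5*a^3/18 - 3*a^2/16 - a


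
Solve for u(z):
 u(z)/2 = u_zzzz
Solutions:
 u(z) = C1*exp(-2^(3/4)*z/2) + C2*exp(2^(3/4)*z/2) + C3*sin(2^(3/4)*z/2) + C4*cos(2^(3/4)*z/2)


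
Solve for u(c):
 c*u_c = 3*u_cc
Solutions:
 u(c) = C1 + C2*erfi(sqrt(6)*c/6)


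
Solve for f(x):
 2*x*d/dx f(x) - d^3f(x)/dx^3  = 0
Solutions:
 f(x) = C1 + Integral(C2*airyai(2^(1/3)*x) + C3*airybi(2^(1/3)*x), x)


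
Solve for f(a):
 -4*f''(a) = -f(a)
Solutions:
 f(a) = C1*exp(-a/2) + C2*exp(a/2)


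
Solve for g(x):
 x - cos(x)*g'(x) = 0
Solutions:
 g(x) = C1 + Integral(x/cos(x), x)


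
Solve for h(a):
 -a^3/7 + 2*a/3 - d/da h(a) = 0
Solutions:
 h(a) = C1 - a^4/28 + a^2/3


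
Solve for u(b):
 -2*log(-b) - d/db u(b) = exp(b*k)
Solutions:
 u(b) = C1 - 2*b*log(-b) + 2*b + Piecewise((-exp(b*k)/k, Ne(k, 0)), (-b, True))


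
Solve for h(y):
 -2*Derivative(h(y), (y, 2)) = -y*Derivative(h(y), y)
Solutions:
 h(y) = C1 + C2*erfi(y/2)


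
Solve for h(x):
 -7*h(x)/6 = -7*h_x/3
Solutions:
 h(x) = C1*exp(x/2)


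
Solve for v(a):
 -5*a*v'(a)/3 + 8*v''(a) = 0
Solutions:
 v(a) = C1 + C2*erfi(sqrt(15)*a/12)


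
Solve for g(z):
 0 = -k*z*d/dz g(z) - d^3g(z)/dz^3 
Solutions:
 g(z) = C1 + Integral(C2*airyai(z*(-k)^(1/3)) + C3*airybi(z*(-k)^(1/3)), z)


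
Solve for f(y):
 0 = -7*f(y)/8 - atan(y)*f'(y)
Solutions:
 f(y) = C1*exp(-7*Integral(1/atan(y), y)/8)


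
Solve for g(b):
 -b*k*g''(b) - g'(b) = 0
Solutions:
 g(b) = C1 + b^(((re(k) - 1)*re(k) + im(k)^2)/(re(k)^2 + im(k)^2))*(C2*sin(log(b)*Abs(im(k))/(re(k)^2 + im(k)^2)) + C3*cos(log(b)*im(k)/(re(k)^2 + im(k)^2)))


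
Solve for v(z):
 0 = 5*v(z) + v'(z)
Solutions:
 v(z) = C1*exp(-5*z)


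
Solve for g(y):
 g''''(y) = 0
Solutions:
 g(y) = C1 + C2*y + C3*y^2 + C4*y^3


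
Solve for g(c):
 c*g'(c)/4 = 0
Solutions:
 g(c) = C1


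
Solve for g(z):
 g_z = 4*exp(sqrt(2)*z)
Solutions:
 g(z) = C1 + 2*sqrt(2)*exp(sqrt(2)*z)


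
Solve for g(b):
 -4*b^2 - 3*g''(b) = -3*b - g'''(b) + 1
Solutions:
 g(b) = C1 + C2*b + C3*exp(3*b) - b^4/9 + b^3/54 - 4*b^2/27


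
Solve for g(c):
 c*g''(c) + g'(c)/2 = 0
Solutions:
 g(c) = C1 + C2*sqrt(c)


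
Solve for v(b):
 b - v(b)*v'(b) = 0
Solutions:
 v(b) = -sqrt(C1 + b^2)
 v(b) = sqrt(C1 + b^2)


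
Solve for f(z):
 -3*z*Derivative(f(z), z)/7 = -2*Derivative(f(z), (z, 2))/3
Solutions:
 f(z) = C1 + C2*erfi(3*sqrt(7)*z/14)


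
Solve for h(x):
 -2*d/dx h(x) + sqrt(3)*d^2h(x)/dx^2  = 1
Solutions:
 h(x) = C1 + C2*exp(2*sqrt(3)*x/3) - x/2


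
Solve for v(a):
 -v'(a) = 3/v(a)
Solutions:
 v(a) = -sqrt(C1 - 6*a)
 v(a) = sqrt(C1 - 6*a)


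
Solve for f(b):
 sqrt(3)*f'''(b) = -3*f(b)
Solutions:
 f(b) = C3*exp(-3^(1/6)*b) + (C1*sin(3^(2/3)*b/2) + C2*cos(3^(2/3)*b/2))*exp(3^(1/6)*b/2)


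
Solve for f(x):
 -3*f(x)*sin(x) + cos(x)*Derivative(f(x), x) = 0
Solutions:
 f(x) = C1/cos(x)^3


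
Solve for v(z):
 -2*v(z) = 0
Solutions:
 v(z) = 0


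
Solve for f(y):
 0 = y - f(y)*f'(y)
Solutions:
 f(y) = -sqrt(C1 + y^2)
 f(y) = sqrt(C1 + y^2)


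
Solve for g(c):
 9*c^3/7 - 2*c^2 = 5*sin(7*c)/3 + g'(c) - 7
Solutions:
 g(c) = C1 + 9*c^4/28 - 2*c^3/3 + 7*c + 5*cos(7*c)/21


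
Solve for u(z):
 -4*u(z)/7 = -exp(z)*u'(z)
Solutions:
 u(z) = C1*exp(-4*exp(-z)/7)


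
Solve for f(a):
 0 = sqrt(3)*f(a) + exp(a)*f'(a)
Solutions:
 f(a) = C1*exp(sqrt(3)*exp(-a))


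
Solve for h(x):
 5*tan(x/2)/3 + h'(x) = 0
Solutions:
 h(x) = C1 + 10*log(cos(x/2))/3


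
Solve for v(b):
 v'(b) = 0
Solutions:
 v(b) = C1


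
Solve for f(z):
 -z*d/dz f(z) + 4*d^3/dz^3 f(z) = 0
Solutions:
 f(z) = C1 + Integral(C2*airyai(2^(1/3)*z/2) + C3*airybi(2^(1/3)*z/2), z)


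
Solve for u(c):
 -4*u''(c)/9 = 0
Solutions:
 u(c) = C1 + C2*c


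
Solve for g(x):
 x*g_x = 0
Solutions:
 g(x) = C1


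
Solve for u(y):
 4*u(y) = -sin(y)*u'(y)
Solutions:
 u(y) = C1*(cos(y)^2 + 2*cos(y) + 1)/(cos(y)^2 - 2*cos(y) + 1)


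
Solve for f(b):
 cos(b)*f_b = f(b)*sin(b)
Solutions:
 f(b) = C1/cos(b)


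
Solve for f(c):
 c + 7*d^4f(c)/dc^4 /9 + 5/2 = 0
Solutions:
 f(c) = C1 + C2*c + C3*c^2 + C4*c^3 - 3*c^5/280 - 15*c^4/112


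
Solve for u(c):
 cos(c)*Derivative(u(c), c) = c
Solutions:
 u(c) = C1 + Integral(c/cos(c), c)


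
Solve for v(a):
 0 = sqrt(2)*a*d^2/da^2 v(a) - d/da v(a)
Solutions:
 v(a) = C1 + C2*a^(sqrt(2)/2 + 1)


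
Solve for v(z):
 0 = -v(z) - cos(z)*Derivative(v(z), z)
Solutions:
 v(z) = C1*sqrt(sin(z) - 1)/sqrt(sin(z) + 1)


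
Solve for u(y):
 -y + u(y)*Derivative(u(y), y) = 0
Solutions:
 u(y) = -sqrt(C1 + y^2)
 u(y) = sqrt(C1 + y^2)


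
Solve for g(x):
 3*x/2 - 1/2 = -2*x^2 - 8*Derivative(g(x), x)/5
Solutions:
 g(x) = C1 - 5*x^3/12 - 15*x^2/32 + 5*x/16


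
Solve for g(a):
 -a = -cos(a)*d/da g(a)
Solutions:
 g(a) = C1 + Integral(a/cos(a), a)


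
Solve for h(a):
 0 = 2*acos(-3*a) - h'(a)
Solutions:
 h(a) = C1 + 2*a*acos(-3*a) + 2*sqrt(1 - 9*a^2)/3


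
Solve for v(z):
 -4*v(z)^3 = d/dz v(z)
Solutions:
 v(z) = -sqrt(2)*sqrt(-1/(C1 - 4*z))/2
 v(z) = sqrt(2)*sqrt(-1/(C1 - 4*z))/2


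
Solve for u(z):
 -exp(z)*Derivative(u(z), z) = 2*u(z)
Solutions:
 u(z) = C1*exp(2*exp(-z))


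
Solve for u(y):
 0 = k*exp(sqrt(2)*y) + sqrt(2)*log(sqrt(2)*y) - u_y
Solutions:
 u(y) = C1 + sqrt(2)*k*exp(sqrt(2)*y)/2 + sqrt(2)*y*log(y) + sqrt(2)*y*(-1 + log(2)/2)


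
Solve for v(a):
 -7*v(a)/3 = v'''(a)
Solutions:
 v(a) = C3*exp(-3^(2/3)*7^(1/3)*a/3) + (C1*sin(3^(1/6)*7^(1/3)*a/2) + C2*cos(3^(1/6)*7^(1/3)*a/2))*exp(3^(2/3)*7^(1/3)*a/6)


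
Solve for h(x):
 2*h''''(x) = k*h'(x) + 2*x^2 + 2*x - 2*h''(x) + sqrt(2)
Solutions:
 h(x) = C1 + C2*exp(x*(6^(1/3)*(-9*k + 2*sqrt(3)*sqrt(27*k^2/4 + 4))^(1/3)/12 - 2^(1/3)*3^(5/6)*I*(-9*k + 2*sqrt(3)*sqrt(27*k^2/4 + 4))^(1/3)/12 + 4/((-6^(1/3) + 2^(1/3)*3^(5/6)*I)*(-9*k + 2*sqrt(3)*sqrt(27*k^2/4 + 4))^(1/3)))) + C3*exp(x*(6^(1/3)*(-9*k + 2*sqrt(3)*sqrt(27*k^2/4 + 4))^(1/3)/12 + 2^(1/3)*3^(5/6)*I*(-9*k + 2*sqrt(3)*sqrt(27*k^2/4 + 4))^(1/3)/12 - 4/((6^(1/3) + 2^(1/3)*3^(5/6)*I)*(-9*k + 2*sqrt(3)*sqrt(27*k^2/4 + 4))^(1/3)))) + C4*exp(6^(1/3)*x*(-(-9*k + 2*sqrt(3)*sqrt(27*k^2/4 + 4))^(1/3) + 2*6^(1/3)/(-9*k + 2*sqrt(3)*sqrt(27*k^2/4 + 4))^(1/3))/6) - 2*x^3/(3*k) - x^2/k - sqrt(2)*x/k - 4*x^2/k^2 - 4*x/k^2 - 16*x/k^3


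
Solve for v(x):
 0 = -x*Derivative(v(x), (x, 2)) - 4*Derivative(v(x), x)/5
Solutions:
 v(x) = C1 + C2*x^(1/5)


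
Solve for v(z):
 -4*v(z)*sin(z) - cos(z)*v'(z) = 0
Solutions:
 v(z) = C1*cos(z)^4


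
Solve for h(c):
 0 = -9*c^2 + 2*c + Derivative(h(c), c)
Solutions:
 h(c) = C1 + 3*c^3 - c^2


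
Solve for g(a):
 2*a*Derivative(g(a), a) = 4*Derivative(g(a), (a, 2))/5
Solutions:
 g(a) = C1 + C2*erfi(sqrt(5)*a/2)


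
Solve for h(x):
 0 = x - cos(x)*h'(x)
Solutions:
 h(x) = C1 + Integral(x/cos(x), x)


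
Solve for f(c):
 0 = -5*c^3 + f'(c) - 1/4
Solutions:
 f(c) = C1 + 5*c^4/4 + c/4


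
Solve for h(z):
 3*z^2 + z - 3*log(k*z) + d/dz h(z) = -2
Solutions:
 h(z) = C1 - z^3 - z^2/2 + 3*z*log(k*z) - 5*z


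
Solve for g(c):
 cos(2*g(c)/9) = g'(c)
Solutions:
 -c - 9*log(sin(2*g(c)/9) - 1)/4 + 9*log(sin(2*g(c)/9) + 1)/4 = C1


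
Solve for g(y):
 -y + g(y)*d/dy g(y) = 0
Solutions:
 g(y) = -sqrt(C1 + y^2)
 g(y) = sqrt(C1 + y^2)


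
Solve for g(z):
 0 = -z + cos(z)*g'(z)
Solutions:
 g(z) = C1 + Integral(z/cos(z), z)


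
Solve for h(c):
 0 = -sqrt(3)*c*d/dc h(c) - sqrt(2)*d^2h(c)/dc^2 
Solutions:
 h(c) = C1 + C2*erf(6^(1/4)*c/2)


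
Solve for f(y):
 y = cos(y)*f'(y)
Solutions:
 f(y) = C1 + Integral(y/cos(y), y)


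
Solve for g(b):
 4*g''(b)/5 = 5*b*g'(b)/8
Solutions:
 g(b) = C1 + C2*erfi(5*b/8)


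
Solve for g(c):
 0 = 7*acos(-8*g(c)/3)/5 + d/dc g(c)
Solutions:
 Integral(1/acos(-8*_y/3), (_y, g(c))) = C1 - 7*c/5


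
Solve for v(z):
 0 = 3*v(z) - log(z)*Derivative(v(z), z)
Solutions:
 v(z) = C1*exp(3*li(z))


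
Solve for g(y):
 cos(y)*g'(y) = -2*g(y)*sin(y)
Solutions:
 g(y) = C1*cos(y)^2


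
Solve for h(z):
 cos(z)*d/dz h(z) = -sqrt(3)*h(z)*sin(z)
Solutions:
 h(z) = C1*cos(z)^(sqrt(3))


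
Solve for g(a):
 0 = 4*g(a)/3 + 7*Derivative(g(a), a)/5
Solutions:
 g(a) = C1*exp(-20*a/21)


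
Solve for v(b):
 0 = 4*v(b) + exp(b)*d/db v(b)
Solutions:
 v(b) = C1*exp(4*exp(-b))


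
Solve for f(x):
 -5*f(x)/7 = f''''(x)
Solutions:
 f(x) = (C1*sin(sqrt(2)*5^(1/4)*7^(3/4)*x/14) + C2*cos(sqrt(2)*5^(1/4)*7^(3/4)*x/14))*exp(-sqrt(2)*5^(1/4)*7^(3/4)*x/14) + (C3*sin(sqrt(2)*5^(1/4)*7^(3/4)*x/14) + C4*cos(sqrt(2)*5^(1/4)*7^(3/4)*x/14))*exp(sqrt(2)*5^(1/4)*7^(3/4)*x/14)


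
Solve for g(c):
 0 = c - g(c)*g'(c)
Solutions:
 g(c) = -sqrt(C1 + c^2)
 g(c) = sqrt(C1 + c^2)


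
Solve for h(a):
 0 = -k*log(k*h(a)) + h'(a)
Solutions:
 li(k*h(a))/k = C1 + a*k


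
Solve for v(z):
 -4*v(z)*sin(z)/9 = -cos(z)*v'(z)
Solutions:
 v(z) = C1/cos(z)^(4/9)


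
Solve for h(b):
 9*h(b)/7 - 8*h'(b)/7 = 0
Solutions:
 h(b) = C1*exp(9*b/8)


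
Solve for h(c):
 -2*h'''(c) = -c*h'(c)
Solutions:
 h(c) = C1 + Integral(C2*airyai(2^(2/3)*c/2) + C3*airybi(2^(2/3)*c/2), c)


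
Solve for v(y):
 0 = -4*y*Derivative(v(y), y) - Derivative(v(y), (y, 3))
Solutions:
 v(y) = C1 + Integral(C2*airyai(-2^(2/3)*y) + C3*airybi(-2^(2/3)*y), y)


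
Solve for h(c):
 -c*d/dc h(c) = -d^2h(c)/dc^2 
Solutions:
 h(c) = C1 + C2*erfi(sqrt(2)*c/2)


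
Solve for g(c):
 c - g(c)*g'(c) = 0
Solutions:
 g(c) = -sqrt(C1 + c^2)
 g(c) = sqrt(C1 + c^2)


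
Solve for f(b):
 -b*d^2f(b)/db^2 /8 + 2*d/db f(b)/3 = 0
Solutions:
 f(b) = C1 + C2*b^(19/3)


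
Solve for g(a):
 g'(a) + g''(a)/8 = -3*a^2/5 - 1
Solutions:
 g(a) = C1 + C2*exp(-8*a) - a^3/5 + 3*a^2/40 - 163*a/160


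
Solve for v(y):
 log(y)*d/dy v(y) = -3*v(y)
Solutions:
 v(y) = C1*exp(-3*li(y))


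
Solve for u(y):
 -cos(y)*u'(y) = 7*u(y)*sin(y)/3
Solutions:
 u(y) = C1*cos(y)^(7/3)


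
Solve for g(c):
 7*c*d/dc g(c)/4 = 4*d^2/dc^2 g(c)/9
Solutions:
 g(c) = C1 + C2*erfi(3*sqrt(14)*c/8)


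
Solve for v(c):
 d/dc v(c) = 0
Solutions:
 v(c) = C1


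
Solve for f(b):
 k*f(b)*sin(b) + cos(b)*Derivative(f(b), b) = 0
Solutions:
 f(b) = C1*exp(k*log(cos(b)))


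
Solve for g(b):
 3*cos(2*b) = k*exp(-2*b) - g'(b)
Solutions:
 g(b) = C1 - k*exp(-2*b)/2 - 3*sin(2*b)/2


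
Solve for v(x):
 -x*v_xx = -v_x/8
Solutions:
 v(x) = C1 + C2*x^(9/8)


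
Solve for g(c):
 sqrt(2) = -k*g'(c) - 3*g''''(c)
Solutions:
 g(c) = C1 + C2*exp(3^(2/3)*c*(-k)^(1/3)/3) + C3*exp(c*(-k)^(1/3)*(-3^(2/3) + 3*3^(1/6)*I)/6) + C4*exp(-c*(-k)^(1/3)*(3^(2/3) + 3*3^(1/6)*I)/6) - sqrt(2)*c/k


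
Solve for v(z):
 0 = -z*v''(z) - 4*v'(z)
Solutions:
 v(z) = C1 + C2/z^3


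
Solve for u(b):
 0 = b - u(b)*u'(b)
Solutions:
 u(b) = -sqrt(C1 + b^2)
 u(b) = sqrt(C1 + b^2)


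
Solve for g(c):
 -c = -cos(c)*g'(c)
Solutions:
 g(c) = C1 + Integral(c/cos(c), c)


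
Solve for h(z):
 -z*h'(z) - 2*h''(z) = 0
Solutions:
 h(z) = C1 + C2*erf(z/2)


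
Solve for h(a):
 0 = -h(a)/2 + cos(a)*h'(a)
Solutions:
 h(a) = C1*(sin(a) + 1)^(1/4)/(sin(a) - 1)^(1/4)


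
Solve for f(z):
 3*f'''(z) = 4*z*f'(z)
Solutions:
 f(z) = C1 + Integral(C2*airyai(6^(2/3)*z/3) + C3*airybi(6^(2/3)*z/3), z)


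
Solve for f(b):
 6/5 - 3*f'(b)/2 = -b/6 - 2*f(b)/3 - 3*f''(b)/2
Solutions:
 f(b) = -b/4 + (C1*sin(sqrt(7)*b/6) + C2*cos(sqrt(7)*b/6))*exp(b/2) - 189/80


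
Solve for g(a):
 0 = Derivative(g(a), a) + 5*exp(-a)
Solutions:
 g(a) = C1 + 5*exp(-a)


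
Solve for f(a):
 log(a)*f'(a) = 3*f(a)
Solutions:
 f(a) = C1*exp(3*li(a))


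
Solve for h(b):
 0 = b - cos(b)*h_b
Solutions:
 h(b) = C1 + Integral(b/cos(b), b)


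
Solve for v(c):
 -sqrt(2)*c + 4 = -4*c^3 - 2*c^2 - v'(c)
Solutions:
 v(c) = C1 - c^4 - 2*c^3/3 + sqrt(2)*c^2/2 - 4*c


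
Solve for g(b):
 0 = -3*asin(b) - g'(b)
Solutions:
 g(b) = C1 - 3*b*asin(b) - 3*sqrt(1 - b^2)


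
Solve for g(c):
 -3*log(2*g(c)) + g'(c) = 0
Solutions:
 -Integral(1/(log(_y) + log(2)), (_y, g(c)))/3 = C1 - c


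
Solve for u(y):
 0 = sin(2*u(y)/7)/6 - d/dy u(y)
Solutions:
 -y/6 + 7*log(cos(2*u(y)/7) - 1)/4 - 7*log(cos(2*u(y)/7) + 1)/4 = C1


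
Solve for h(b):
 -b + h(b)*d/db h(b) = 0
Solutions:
 h(b) = -sqrt(C1 + b^2)
 h(b) = sqrt(C1 + b^2)


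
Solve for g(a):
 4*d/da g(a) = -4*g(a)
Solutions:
 g(a) = C1*exp(-a)


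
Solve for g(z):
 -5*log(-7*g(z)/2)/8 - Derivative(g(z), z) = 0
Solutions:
 8*Integral(1/(log(-_y) - log(2) + log(7)), (_y, g(z)))/5 = C1 - z


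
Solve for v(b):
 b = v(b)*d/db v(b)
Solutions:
 v(b) = -sqrt(C1 + b^2)
 v(b) = sqrt(C1 + b^2)


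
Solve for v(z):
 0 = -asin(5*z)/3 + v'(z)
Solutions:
 v(z) = C1 + z*asin(5*z)/3 + sqrt(1 - 25*z^2)/15


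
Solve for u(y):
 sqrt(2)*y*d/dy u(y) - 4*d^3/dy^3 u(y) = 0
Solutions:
 u(y) = C1 + Integral(C2*airyai(sqrt(2)*y/2) + C3*airybi(sqrt(2)*y/2), y)


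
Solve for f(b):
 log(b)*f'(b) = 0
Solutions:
 f(b) = C1


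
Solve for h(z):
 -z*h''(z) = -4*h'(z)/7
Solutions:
 h(z) = C1 + C2*z^(11/7)


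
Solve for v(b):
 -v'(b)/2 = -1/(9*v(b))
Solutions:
 v(b) = -sqrt(C1 + 4*b)/3
 v(b) = sqrt(C1 + 4*b)/3


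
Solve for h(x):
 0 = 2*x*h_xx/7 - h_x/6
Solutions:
 h(x) = C1 + C2*x^(19/12)


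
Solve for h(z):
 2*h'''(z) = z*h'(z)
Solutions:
 h(z) = C1 + Integral(C2*airyai(2^(2/3)*z/2) + C3*airybi(2^(2/3)*z/2), z)


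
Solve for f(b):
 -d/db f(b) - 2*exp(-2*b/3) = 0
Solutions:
 f(b) = C1 + 3*exp(-2*b/3)


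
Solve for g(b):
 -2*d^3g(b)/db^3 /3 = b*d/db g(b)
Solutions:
 g(b) = C1 + Integral(C2*airyai(-2^(2/3)*3^(1/3)*b/2) + C3*airybi(-2^(2/3)*3^(1/3)*b/2), b)


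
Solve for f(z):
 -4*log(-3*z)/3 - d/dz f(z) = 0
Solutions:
 f(z) = C1 - 4*z*log(-z)/3 + 4*z*(1 - log(3))/3


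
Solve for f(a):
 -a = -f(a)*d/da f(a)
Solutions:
 f(a) = -sqrt(C1 + a^2)
 f(a) = sqrt(C1 + a^2)


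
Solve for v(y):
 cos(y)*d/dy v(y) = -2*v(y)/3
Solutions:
 v(y) = C1*(sin(y) - 1)^(1/3)/(sin(y) + 1)^(1/3)


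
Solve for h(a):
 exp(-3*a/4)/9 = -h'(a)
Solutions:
 h(a) = C1 + 4*exp(-3*a/4)/27


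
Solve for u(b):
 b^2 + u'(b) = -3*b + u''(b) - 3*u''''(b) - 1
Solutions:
 u(b) = C1 + C2*exp(2^(1/3)*b*(2/(sqrt(77) + 9)^(1/3) + 2^(1/3)*(sqrt(77) + 9)^(1/3))/12)*sin(2^(1/3)*sqrt(3)*b*(-2^(1/3)*(sqrt(77) + 9)^(1/3) + 2/(sqrt(77) + 9)^(1/3))/12) + C3*exp(2^(1/3)*b*(2/(sqrt(77) + 9)^(1/3) + 2^(1/3)*(sqrt(77) + 9)^(1/3))/12)*cos(2^(1/3)*sqrt(3)*b*(-2^(1/3)*(sqrt(77) + 9)^(1/3) + 2/(sqrt(77) + 9)^(1/3))/12) + C4*exp(-2^(1/3)*b*(2/(sqrt(77) + 9)^(1/3) + 2^(1/3)*(sqrt(77) + 9)^(1/3))/6) - b^3/3 - 5*b^2/2 - 6*b


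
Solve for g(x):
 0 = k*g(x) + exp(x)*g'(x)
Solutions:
 g(x) = C1*exp(k*exp(-x))


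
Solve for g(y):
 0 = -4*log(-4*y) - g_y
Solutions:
 g(y) = C1 - 4*y*log(-y) + 4*y*(1 - 2*log(2))


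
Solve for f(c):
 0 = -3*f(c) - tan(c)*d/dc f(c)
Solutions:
 f(c) = C1/sin(c)^3


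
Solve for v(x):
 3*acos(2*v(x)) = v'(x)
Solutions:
 Integral(1/acos(2*_y), (_y, v(x))) = C1 + 3*x


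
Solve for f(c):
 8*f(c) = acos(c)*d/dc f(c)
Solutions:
 f(c) = C1*exp(8*Integral(1/acos(c), c))


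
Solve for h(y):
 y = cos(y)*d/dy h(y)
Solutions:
 h(y) = C1 + Integral(y/cos(y), y)


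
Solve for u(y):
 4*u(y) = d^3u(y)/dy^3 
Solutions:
 u(y) = C3*exp(2^(2/3)*y) + (C1*sin(2^(2/3)*sqrt(3)*y/2) + C2*cos(2^(2/3)*sqrt(3)*y/2))*exp(-2^(2/3)*y/2)


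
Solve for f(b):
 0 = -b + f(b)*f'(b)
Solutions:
 f(b) = -sqrt(C1 + b^2)
 f(b) = sqrt(C1 + b^2)


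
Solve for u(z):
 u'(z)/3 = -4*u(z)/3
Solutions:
 u(z) = C1*exp(-4*z)


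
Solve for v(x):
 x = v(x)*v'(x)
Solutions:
 v(x) = -sqrt(C1 + x^2)
 v(x) = sqrt(C1 + x^2)


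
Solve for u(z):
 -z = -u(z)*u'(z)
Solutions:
 u(z) = -sqrt(C1 + z^2)
 u(z) = sqrt(C1 + z^2)


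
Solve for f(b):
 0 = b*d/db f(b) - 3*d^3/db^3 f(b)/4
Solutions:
 f(b) = C1 + Integral(C2*airyai(6^(2/3)*b/3) + C3*airybi(6^(2/3)*b/3), b)


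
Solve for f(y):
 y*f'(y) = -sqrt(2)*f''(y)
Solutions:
 f(y) = C1 + C2*erf(2^(1/4)*y/2)


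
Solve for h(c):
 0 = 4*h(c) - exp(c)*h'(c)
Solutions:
 h(c) = C1*exp(-4*exp(-c))


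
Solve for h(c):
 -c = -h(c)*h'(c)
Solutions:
 h(c) = -sqrt(C1 + c^2)
 h(c) = sqrt(C1 + c^2)


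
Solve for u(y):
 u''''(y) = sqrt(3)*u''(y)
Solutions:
 u(y) = C1 + C2*y + C3*exp(-3^(1/4)*y) + C4*exp(3^(1/4)*y)


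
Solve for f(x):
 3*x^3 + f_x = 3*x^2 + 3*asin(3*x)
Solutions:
 f(x) = C1 - 3*x^4/4 + x^3 + 3*x*asin(3*x) + sqrt(1 - 9*x^2)


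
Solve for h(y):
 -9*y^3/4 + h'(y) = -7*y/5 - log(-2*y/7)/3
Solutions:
 h(y) = C1 + 9*y^4/16 - 7*y^2/10 - y*log(-y)/3 + y*(-log(2) + 1 + log(7))/3


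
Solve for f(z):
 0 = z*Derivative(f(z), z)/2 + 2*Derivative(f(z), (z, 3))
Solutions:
 f(z) = C1 + Integral(C2*airyai(-2^(1/3)*z/2) + C3*airybi(-2^(1/3)*z/2), z)


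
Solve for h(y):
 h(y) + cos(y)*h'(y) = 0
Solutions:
 h(y) = C1*sqrt(sin(y) - 1)/sqrt(sin(y) + 1)


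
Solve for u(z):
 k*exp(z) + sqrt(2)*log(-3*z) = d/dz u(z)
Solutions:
 u(z) = C1 + k*exp(z) + sqrt(2)*z*log(-z) + sqrt(2)*z*(-1 + log(3))


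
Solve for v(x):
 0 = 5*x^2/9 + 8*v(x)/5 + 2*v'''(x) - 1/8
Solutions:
 v(x) = C3*exp(-10^(2/3)*x/5) - 25*x^2/72 + (C1*sin(10^(2/3)*sqrt(3)*x/10) + C2*cos(10^(2/3)*sqrt(3)*x/10))*exp(10^(2/3)*x/10) + 5/64


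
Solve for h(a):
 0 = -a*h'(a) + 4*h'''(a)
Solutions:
 h(a) = C1 + Integral(C2*airyai(2^(1/3)*a/2) + C3*airybi(2^(1/3)*a/2), a)


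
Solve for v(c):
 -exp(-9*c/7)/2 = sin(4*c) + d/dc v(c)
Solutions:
 v(c) = C1 + cos(4*c)/4 + 7*exp(-9*c/7)/18


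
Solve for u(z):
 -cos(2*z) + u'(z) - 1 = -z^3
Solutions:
 u(z) = C1 - z^4/4 + z + sin(2*z)/2


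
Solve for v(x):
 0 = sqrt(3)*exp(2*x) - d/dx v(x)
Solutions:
 v(x) = C1 + sqrt(3)*exp(2*x)/2


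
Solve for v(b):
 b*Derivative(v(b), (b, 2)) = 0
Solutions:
 v(b) = C1 + C2*b


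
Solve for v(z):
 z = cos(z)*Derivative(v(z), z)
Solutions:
 v(z) = C1 + Integral(z/cos(z), z)


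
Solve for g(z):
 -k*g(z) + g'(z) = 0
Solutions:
 g(z) = C1*exp(k*z)


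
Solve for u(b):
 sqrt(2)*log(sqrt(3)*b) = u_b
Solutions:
 u(b) = C1 + sqrt(2)*b*log(b) - sqrt(2)*b + sqrt(2)*b*log(3)/2


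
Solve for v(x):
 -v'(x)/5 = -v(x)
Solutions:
 v(x) = C1*exp(5*x)


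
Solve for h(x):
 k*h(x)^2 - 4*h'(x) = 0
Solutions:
 h(x) = -4/(C1 + k*x)


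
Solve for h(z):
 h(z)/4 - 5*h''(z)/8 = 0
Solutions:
 h(z) = C1*exp(-sqrt(10)*z/5) + C2*exp(sqrt(10)*z/5)


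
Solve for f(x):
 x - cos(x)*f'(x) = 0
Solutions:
 f(x) = C1 + Integral(x/cos(x), x)


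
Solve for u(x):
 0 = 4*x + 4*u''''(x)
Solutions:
 u(x) = C1 + C2*x + C3*x^2 + C4*x^3 - x^5/120


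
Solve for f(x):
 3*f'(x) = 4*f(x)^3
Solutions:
 f(x) = -sqrt(6)*sqrt(-1/(C1 + 4*x))/2
 f(x) = sqrt(6)*sqrt(-1/(C1 + 4*x))/2


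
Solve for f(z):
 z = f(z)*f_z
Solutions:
 f(z) = -sqrt(C1 + z^2)
 f(z) = sqrt(C1 + z^2)


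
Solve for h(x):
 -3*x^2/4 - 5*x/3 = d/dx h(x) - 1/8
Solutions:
 h(x) = C1 - x^3/4 - 5*x^2/6 + x/8


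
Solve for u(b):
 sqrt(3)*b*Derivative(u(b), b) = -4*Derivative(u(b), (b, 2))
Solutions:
 u(b) = C1 + C2*erf(sqrt(2)*3^(1/4)*b/4)


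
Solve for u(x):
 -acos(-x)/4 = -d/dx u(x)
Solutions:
 u(x) = C1 + x*acos(-x)/4 + sqrt(1 - x^2)/4


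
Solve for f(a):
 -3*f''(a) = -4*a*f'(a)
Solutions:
 f(a) = C1 + C2*erfi(sqrt(6)*a/3)


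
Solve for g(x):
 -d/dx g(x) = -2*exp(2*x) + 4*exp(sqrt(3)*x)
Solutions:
 g(x) = C1 + exp(2*x) - 4*sqrt(3)*exp(sqrt(3)*x)/3


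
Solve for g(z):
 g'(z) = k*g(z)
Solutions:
 g(z) = C1*exp(k*z)


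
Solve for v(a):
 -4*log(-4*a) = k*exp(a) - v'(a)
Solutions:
 v(a) = C1 + 4*a*log(-a) + 4*a*(-1 + 2*log(2)) + k*exp(a)


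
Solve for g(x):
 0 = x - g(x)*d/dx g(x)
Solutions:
 g(x) = -sqrt(C1 + x^2)
 g(x) = sqrt(C1 + x^2)


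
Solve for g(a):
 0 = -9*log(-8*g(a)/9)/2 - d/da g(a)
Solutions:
 2*Integral(1/(log(-_y) - 2*log(3) + 3*log(2)), (_y, g(a)))/9 = C1 - a


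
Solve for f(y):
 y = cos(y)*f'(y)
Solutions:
 f(y) = C1 + Integral(y/cos(y), y)


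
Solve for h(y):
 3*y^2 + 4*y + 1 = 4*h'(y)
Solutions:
 h(y) = C1 + y^3/4 + y^2/2 + y/4


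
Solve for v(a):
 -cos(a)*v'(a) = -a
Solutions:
 v(a) = C1 + Integral(a/cos(a), a)


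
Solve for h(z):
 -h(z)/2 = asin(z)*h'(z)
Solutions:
 h(z) = C1*exp(-Integral(1/asin(z), z)/2)


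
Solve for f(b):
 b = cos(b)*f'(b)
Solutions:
 f(b) = C1 + Integral(b/cos(b), b)


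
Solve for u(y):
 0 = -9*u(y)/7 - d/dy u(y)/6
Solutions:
 u(y) = C1*exp(-54*y/7)


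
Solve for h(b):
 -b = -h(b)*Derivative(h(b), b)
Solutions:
 h(b) = -sqrt(C1 + b^2)
 h(b) = sqrt(C1 + b^2)


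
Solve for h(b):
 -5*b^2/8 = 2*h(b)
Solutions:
 h(b) = -5*b^2/16


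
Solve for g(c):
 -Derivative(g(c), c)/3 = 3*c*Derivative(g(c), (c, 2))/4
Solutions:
 g(c) = C1 + C2*c^(5/9)


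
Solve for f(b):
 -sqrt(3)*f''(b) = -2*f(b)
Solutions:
 f(b) = C1*exp(-sqrt(2)*3^(3/4)*b/3) + C2*exp(sqrt(2)*3^(3/4)*b/3)


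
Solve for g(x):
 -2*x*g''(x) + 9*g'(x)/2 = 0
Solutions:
 g(x) = C1 + C2*x^(13/4)


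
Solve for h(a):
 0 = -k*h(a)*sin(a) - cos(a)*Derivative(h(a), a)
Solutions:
 h(a) = C1*exp(k*log(cos(a)))


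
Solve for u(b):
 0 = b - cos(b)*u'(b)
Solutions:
 u(b) = C1 + Integral(b/cos(b), b)


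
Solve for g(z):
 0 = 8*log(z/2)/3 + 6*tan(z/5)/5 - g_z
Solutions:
 g(z) = C1 + 8*z*log(z)/3 - 8*z/3 - 8*z*log(2)/3 - 6*log(cos(z/5))


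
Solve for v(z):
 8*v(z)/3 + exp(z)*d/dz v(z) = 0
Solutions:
 v(z) = C1*exp(8*exp(-z)/3)


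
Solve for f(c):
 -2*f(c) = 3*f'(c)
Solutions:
 f(c) = C1*exp(-2*c/3)


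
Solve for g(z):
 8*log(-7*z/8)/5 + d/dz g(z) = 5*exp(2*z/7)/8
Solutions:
 g(z) = C1 - 8*z*log(-z)/5 + 8*z*(-log(7) + 1 + 3*log(2))/5 + 35*exp(2*z/7)/16


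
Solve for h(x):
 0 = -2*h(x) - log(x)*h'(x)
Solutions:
 h(x) = C1*exp(-2*li(x))


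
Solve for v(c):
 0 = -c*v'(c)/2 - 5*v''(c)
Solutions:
 v(c) = C1 + C2*erf(sqrt(5)*c/10)


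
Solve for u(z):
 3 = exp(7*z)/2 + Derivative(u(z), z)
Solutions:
 u(z) = C1 + 3*z - exp(7*z)/14


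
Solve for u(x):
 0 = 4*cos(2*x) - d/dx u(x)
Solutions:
 u(x) = C1 + 2*sin(2*x)


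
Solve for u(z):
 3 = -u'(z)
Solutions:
 u(z) = C1 - 3*z


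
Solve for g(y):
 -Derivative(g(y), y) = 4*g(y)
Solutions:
 g(y) = C1*exp(-4*y)


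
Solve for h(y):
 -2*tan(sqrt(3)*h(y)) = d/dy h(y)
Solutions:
 h(y) = sqrt(3)*(pi - asin(C1*exp(-2*sqrt(3)*y)))/3
 h(y) = sqrt(3)*asin(C1*exp(-2*sqrt(3)*y))/3


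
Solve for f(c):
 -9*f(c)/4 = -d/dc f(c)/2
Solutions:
 f(c) = C1*exp(9*c/2)


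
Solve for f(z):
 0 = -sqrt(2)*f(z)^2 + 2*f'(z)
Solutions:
 f(z) = -2/(C1 + sqrt(2)*z)


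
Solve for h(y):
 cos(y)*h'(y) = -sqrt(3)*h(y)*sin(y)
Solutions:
 h(y) = C1*cos(y)^(sqrt(3))


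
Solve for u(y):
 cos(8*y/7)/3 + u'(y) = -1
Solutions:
 u(y) = C1 - y - 7*sin(8*y/7)/24


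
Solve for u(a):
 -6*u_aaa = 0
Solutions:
 u(a) = C1 + C2*a + C3*a^2


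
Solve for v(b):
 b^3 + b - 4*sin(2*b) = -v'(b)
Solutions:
 v(b) = C1 - b^4/4 - b^2/2 - 2*cos(2*b)


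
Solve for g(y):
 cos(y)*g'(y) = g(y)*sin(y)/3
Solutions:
 g(y) = C1/cos(y)^(1/3)


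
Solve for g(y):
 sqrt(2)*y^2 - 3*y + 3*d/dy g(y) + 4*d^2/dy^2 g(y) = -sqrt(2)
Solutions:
 g(y) = C1 + C2*exp(-3*y/4) - sqrt(2)*y^3/9 + y^2/2 + 4*sqrt(2)*y^2/9 - 41*sqrt(2)*y/27 - 4*y/3


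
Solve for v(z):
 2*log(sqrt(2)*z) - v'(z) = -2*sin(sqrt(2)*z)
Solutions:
 v(z) = C1 + 2*z*log(z) - 2*z + z*log(2) - sqrt(2)*cos(sqrt(2)*z)


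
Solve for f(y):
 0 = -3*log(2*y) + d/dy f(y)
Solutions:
 f(y) = C1 + 3*y*log(y) - 3*y + y*log(8)


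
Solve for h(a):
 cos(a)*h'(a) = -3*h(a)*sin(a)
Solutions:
 h(a) = C1*cos(a)^3


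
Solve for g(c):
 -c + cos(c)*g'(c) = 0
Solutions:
 g(c) = C1 + Integral(c/cos(c), c)


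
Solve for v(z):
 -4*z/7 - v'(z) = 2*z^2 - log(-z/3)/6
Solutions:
 v(z) = C1 - 2*z^3/3 - 2*z^2/7 + z*log(-z)/6 + z*(-log(3) - 1)/6


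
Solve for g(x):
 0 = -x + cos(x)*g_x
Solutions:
 g(x) = C1 + Integral(x/cos(x), x)


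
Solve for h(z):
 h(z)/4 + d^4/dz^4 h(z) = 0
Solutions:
 h(z) = (C1*sin(z/2) + C2*cos(z/2))*exp(-z/2) + (C3*sin(z/2) + C4*cos(z/2))*exp(z/2)


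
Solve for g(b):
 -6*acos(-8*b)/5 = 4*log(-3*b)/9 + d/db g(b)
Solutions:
 g(b) = C1 - 4*b*log(-b)/9 - 6*b*acos(-8*b)/5 - 4*b*log(3)/9 + 4*b/9 - 3*sqrt(1 - 64*b^2)/20


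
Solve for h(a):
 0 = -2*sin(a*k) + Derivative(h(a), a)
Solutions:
 h(a) = C1 - 2*cos(a*k)/k


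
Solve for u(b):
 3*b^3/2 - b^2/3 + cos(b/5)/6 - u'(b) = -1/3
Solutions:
 u(b) = C1 + 3*b^4/8 - b^3/9 + b/3 + 5*sin(b/5)/6


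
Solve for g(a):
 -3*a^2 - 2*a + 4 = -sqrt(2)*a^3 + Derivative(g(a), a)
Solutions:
 g(a) = C1 + sqrt(2)*a^4/4 - a^3 - a^2 + 4*a


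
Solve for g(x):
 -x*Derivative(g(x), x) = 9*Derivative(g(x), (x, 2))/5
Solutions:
 g(x) = C1 + C2*erf(sqrt(10)*x/6)


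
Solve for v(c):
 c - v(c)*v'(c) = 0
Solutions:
 v(c) = -sqrt(C1 + c^2)
 v(c) = sqrt(C1 + c^2)


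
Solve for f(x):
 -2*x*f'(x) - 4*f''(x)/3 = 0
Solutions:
 f(x) = C1 + C2*erf(sqrt(3)*x/2)


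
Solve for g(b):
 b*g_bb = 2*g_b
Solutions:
 g(b) = C1 + C2*b^3


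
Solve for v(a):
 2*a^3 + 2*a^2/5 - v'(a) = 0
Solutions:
 v(a) = C1 + a^4/2 + 2*a^3/15


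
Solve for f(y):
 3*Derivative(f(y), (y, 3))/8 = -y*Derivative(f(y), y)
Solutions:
 f(y) = C1 + Integral(C2*airyai(-2*3^(2/3)*y/3) + C3*airybi(-2*3^(2/3)*y/3), y)


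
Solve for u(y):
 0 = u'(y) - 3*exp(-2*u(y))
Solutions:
 u(y) = log(-sqrt(C1 + 6*y))
 u(y) = log(C1 + 6*y)/2


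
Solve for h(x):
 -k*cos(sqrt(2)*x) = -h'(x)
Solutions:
 h(x) = C1 + sqrt(2)*k*sin(sqrt(2)*x)/2


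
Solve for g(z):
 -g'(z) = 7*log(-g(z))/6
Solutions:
 -li(-g(z)) = C1 - 7*z/6


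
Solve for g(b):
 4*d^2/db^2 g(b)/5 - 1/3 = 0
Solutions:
 g(b) = C1 + C2*b + 5*b^2/24


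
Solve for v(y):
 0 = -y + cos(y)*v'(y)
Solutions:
 v(y) = C1 + Integral(y/cos(y), y)


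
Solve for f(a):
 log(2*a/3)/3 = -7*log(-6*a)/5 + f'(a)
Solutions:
 f(a) = C1 + 26*a*log(a)/15 + a*(-26/15 + log(6144)/15 + log(6) + 7*I*pi/5)


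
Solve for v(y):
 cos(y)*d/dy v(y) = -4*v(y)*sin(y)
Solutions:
 v(y) = C1*cos(y)^4


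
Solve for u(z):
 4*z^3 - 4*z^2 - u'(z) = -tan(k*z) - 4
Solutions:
 u(z) = C1 + z^4 - 4*z^3/3 + 4*z + Piecewise((-log(cos(k*z))/k, Ne(k, 0)), (0, True))


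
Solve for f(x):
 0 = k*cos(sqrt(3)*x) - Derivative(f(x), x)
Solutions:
 f(x) = C1 + sqrt(3)*k*sin(sqrt(3)*x)/3


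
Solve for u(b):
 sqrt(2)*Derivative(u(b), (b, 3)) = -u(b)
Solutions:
 u(b) = C3*exp(-2^(5/6)*b/2) + (C1*sin(2^(5/6)*sqrt(3)*b/4) + C2*cos(2^(5/6)*sqrt(3)*b/4))*exp(2^(5/6)*b/4)


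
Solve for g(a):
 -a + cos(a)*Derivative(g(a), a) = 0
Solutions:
 g(a) = C1 + Integral(a/cos(a), a)


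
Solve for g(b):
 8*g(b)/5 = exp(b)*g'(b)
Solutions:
 g(b) = C1*exp(-8*exp(-b)/5)


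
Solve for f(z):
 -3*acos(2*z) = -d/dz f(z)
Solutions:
 f(z) = C1 + 3*z*acos(2*z) - 3*sqrt(1 - 4*z^2)/2


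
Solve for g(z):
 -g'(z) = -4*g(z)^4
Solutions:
 g(z) = (-1/(C1 + 12*z))^(1/3)
 g(z) = (-1/(C1 + 4*z))^(1/3)*(-3^(2/3) - 3*3^(1/6)*I)/6
 g(z) = (-1/(C1 + 4*z))^(1/3)*(-3^(2/3) + 3*3^(1/6)*I)/6


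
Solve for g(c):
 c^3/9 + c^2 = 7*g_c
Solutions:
 g(c) = C1 + c^4/252 + c^3/21


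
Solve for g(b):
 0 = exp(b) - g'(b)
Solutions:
 g(b) = C1 + exp(b)


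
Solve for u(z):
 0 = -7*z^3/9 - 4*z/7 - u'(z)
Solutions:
 u(z) = C1 - 7*z^4/36 - 2*z^2/7


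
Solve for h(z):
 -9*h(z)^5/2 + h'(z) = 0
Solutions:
 h(z) = -(-1/(C1 + 18*z))^(1/4)
 h(z) = (-1/(C1 + 18*z))^(1/4)
 h(z) = -I*(-1/(C1 + 18*z))^(1/4)
 h(z) = I*(-1/(C1 + 18*z))^(1/4)


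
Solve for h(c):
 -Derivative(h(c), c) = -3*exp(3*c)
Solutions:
 h(c) = C1 + exp(3*c)


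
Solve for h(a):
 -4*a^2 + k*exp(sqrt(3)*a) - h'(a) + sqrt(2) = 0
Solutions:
 h(a) = C1 - 4*a^3/3 + sqrt(2)*a + sqrt(3)*k*exp(sqrt(3)*a)/3


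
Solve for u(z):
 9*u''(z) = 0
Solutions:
 u(z) = C1 + C2*z


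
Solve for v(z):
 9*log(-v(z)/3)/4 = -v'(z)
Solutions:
 4*Integral(1/(log(-_y) - log(3)), (_y, v(z)))/9 = C1 - z


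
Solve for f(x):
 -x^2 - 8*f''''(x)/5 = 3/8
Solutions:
 f(x) = C1 + C2*x + C3*x^2 + C4*x^3 - x^6/576 - 5*x^4/512


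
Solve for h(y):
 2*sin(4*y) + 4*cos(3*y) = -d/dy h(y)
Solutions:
 h(y) = C1 - 4*sin(3*y)/3 + cos(4*y)/2


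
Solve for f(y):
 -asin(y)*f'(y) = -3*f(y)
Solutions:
 f(y) = C1*exp(3*Integral(1/asin(y), y))


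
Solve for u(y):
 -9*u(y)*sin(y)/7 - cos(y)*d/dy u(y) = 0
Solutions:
 u(y) = C1*cos(y)^(9/7)


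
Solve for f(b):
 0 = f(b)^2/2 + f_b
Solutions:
 f(b) = 2/(C1 + b)


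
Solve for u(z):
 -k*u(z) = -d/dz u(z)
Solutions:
 u(z) = C1*exp(k*z)


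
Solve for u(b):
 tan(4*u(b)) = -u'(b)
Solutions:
 u(b) = -asin(C1*exp(-4*b))/4 + pi/4
 u(b) = asin(C1*exp(-4*b))/4


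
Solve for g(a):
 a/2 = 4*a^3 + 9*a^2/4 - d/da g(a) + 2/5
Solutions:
 g(a) = C1 + a^4 + 3*a^3/4 - a^2/4 + 2*a/5


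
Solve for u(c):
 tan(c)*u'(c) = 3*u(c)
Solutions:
 u(c) = C1*sin(c)^3


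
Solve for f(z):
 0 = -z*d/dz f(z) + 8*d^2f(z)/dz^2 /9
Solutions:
 f(z) = C1 + C2*erfi(3*z/4)


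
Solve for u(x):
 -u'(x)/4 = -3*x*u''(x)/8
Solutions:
 u(x) = C1 + C2*x^(5/3)


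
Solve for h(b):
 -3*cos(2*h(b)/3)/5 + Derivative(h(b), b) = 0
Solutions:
 -3*b/5 - 3*log(sin(2*h(b)/3) - 1)/4 + 3*log(sin(2*h(b)/3) + 1)/4 = C1


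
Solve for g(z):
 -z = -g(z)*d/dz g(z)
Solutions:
 g(z) = -sqrt(C1 + z^2)
 g(z) = sqrt(C1 + z^2)


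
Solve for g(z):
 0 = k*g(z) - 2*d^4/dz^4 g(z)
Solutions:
 g(z) = C1*exp(-2^(3/4)*k^(1/4)*z/2) + C2*exp(2^(3/4)*k^(1/4)*z/2) + C3*exp(-2^(3/4)*I*k^(1/4)*z/2) + C4*exp(2^(3/4)*I*k^(1/4)*z/2)


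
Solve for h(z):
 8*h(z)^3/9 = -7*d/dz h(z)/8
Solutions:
 h(z) = -3*sqrt(14)*sqrt(-1/(C1 - 64*z))/2
 h(z) = 3*sqrt(14)*sqrt(-1/(C1 - 64*z))/2


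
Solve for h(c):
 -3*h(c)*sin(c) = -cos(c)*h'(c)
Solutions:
 h(c) = C1/cos(c)^3


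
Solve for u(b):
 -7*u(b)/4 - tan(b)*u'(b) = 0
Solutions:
 u(b) = C1/sin(b)^(7/4)


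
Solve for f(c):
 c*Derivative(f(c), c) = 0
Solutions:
 f(c) = C1


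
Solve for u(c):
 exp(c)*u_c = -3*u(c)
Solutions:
 u(c) = C1*exp(3*exp(-c))


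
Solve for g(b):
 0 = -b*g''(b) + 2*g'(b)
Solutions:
 g(b) = C1 + C2*b^3


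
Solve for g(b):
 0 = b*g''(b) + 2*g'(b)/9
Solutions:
 g(b) = C1 + C2*b^(7/9)


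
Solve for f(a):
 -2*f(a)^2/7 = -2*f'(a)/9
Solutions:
 f(a) = -7/(C1 + 9*a)


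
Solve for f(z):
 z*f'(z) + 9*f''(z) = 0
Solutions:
 f(z) = C1 + C2*erf(sqrt(2)*z/6)


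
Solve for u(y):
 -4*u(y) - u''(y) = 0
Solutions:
 u(y) = C1*sin(2*y) + C2*cos(2*y)


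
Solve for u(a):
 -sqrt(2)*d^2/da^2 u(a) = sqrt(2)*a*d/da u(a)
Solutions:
 u(a) = C1 + C2*erf(sqrt(2)*a/2)


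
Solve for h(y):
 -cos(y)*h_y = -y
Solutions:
 h(y) = C1 + Integral(y/cos(y), y)


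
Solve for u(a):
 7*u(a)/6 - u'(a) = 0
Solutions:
 u(a) = C1*exp(7*a/6)


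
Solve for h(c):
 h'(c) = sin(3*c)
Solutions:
 h(c) = C1 - cos(3*c)/3


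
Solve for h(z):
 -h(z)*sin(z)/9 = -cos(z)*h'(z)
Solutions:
 h(z) = C1/cos(z)^(1/9)


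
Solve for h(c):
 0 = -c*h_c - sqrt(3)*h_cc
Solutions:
 h(c) = C1 + C2*erf(sqrt(2)*3^(3/4)*c/6)


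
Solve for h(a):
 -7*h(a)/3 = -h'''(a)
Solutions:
 h(a) = C3*exp(3^(2/3)*7^(1/3)*a/3) + (C1*sin(3^(1/6)*7^(1/3)*a/2) + C2*cos(3^(1/6)*7^(1/3)*a/2))*exp(-3^(2/3)*7^(1/3)*a/6)


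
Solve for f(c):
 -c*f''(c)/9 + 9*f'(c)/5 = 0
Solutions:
 f(c) = C1 + C2*c^(86/5)


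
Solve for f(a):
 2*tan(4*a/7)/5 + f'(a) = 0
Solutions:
 f(a) = C1 + 7*log(cos(4*a/7))/10


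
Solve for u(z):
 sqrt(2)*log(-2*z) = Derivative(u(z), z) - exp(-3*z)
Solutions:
 u(z) = C1 + sqrt(2)*z*log(-z) + sqrt(2)*z*(-1 + log(2)) - exp(-3*z)/3


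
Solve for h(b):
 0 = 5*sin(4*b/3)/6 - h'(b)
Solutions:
 h(b) = C1 - 5*cos(4*b/3)/8


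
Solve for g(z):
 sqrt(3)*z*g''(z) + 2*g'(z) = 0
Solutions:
 g(z) = C1 + C2*z^(1 - 2*sqrt(3)/3)


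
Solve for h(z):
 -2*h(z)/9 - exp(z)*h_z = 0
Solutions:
 h(z) = C1*exp(2*exp(-z)/9)


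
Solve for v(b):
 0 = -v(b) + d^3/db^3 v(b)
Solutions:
 v(b) = C3*exp(b) + (C1*sin(sqrt(3)*b/2) + C2*cos(sqrt(3)*b/2))*exp(-b/2)


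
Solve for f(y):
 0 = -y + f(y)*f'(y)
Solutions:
 f(y) = -sqrt(C1 + y^2)
 f(y) = sqrt(C1 + y^2)


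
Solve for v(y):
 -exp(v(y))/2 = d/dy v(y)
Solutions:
 v(y) = log(1/(C1 + y)) + log(2)


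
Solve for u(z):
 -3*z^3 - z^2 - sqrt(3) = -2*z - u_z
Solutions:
 u(z) = C1 + 3*z^4/4 + z^3/3 - z^2 + sqrt(3)*z


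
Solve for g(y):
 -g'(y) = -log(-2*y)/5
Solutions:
 g(y) = C1 + y*log(-y)/5 + y*(-1 + log(2))/5


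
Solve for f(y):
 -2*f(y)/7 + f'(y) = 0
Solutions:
 f(y) = C1*exp(2*y/7)


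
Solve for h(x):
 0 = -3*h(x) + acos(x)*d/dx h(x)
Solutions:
 h(x) = C1*exp(3*Integral(1/acos(x), x))


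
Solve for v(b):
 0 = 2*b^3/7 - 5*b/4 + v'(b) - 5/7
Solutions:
 v(b) = C1 - b^4/14 + 5*b^2/8 + 5*b/7


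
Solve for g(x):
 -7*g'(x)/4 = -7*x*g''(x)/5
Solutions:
 g(x) = C1 + C2*x^(9/4)


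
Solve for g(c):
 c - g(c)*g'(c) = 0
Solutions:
 g(c) = -sqrt(C1 + c^2)
 g(c) = sqrt(C1 + c^2)


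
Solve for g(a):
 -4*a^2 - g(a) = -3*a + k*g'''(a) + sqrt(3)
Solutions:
 g(a) = C1*exp(a*(-1/k)^(1/3)) + C2*exp(a*(-1/k)^(1/3)*(-1 + sqrt(3)*I)/2) + C3*exp(-a*(-1/k)^(1/3)*(1 + sqrt(3)*I)/2) - 4*a^2 + 3*a - sqrt(3)


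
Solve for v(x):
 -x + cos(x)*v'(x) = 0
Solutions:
 v(x) = C1 + Integral(x/cos(x), x)


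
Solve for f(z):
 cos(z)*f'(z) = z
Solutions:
 f(z) = C1 + Integral(z/cos(z), z)


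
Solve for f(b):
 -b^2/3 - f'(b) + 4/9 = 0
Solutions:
 f(b) = C1 - b^3/9 + 4*b/9


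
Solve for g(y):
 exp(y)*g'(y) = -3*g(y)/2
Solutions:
 g(y) = C1*exp(3*exp(-y)/2)


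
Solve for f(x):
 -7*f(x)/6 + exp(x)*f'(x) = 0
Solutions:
 f(x) = C1*exp(-7*exp(-x)/6)


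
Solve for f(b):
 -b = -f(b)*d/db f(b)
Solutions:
 f(b) = -sqrt(C1 + b^2)
 f(b) = sqrt(C1 + b^2)


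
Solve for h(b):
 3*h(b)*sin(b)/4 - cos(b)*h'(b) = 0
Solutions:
 h(b) = C1/cos(b)^(3/4)


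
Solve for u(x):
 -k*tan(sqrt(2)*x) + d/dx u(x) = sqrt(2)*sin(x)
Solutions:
 u(x) = C1 - sqrt(2)*k*log(cos(sqrt(2)*x))/2 - sqrt(2)*cos(x)


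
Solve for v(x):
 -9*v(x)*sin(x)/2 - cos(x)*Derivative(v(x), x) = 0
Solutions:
 v(x) = C1*cos(x)^(9/2)


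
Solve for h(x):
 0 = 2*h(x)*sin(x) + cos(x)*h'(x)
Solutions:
 h(x) = C1*cos(x)^2


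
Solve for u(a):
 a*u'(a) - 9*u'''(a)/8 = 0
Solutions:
 u(a) = C1 + Integral(C2*airyai(2*3^(1/3)*a/3) + C3*airybi(2*3^(1/3)*a/3), a)


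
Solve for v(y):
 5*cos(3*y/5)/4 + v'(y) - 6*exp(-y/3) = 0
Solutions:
 v(y) = C1 - 25*sin(3*y/5)/12 - 18*exp(-y/3)


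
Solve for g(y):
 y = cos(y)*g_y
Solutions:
 g(y) = C1 + Integral(y/cos(y), y)


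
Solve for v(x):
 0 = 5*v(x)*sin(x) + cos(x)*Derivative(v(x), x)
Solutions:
 v(x) = C1*cos(x)^5


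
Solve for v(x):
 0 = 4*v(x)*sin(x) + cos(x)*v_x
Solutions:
 v(x) = C1*cos(x)^4


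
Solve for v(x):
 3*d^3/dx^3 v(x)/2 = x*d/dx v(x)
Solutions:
 v(x) = C1 + Integral(C2*airyai(2^(1/3)*3^(2/3)*x/3) + C3*airybi(2^(1/3)*3^(2/3)*x/3), x)


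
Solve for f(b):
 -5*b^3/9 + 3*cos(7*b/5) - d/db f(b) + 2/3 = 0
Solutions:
 f(b) = C1 - 5*b^4/36 + 2*b/3 + 15*sin(7*b/5)/7


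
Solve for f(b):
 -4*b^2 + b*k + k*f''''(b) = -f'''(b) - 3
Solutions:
 f(b) = C1 + C2*b + C3*b^2 + C4*exp(-b/k) + b^5/15 - 3*b^4*k/8 + b^3*(3*k^2 - 1)/2
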